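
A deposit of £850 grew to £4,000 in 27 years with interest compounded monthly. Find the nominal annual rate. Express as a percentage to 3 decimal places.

5.750%

The 324-period growth factor is 4,000/850 = 4.70588.
r/12 = 4.70588^(1/324) − 1 ≈ 0.00479173, so r ≈ 12·0.00479173 = 5.75008%.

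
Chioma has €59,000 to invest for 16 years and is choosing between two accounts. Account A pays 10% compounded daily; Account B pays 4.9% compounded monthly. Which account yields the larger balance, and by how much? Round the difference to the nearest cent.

Account A growth factor: (1 + 0.1/365)^5840 ≈ 4.9519471454; balance ≈ 292,164.8816.
Account B growth factor: (1 + 0.049/12)^192 ≈ 2.18672212805; balance ≈ 129,016.6056.
Account A is larger by 163,148.2760.

Account A, by €163,148.28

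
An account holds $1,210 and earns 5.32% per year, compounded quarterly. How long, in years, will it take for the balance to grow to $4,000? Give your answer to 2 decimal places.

We need (1 + 0.0133)^(4t) = 3.3058, so 4t = ln 3.3058 / ln 1.0133 ≈ 90.4968.
t ≈ 90.4968/4 = 22.6242 years.

22.62 years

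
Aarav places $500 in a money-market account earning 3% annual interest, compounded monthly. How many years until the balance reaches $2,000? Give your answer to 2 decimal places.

(1 + 0.0025)^(12t) = 2,000/500 = 4.
12t·ln(1 + 0.0025) = ln(4); 12t = 1.3863/0.00249688 ≈ 555.2106.
t ≈ 46.2676 years.

46.27 years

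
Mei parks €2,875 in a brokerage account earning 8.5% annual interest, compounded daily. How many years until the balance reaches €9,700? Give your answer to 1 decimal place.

We need (1 + 0.000232877)^(365t) = 3.3739, so 365t = ln 3.3739 / ln 1.000233 ≈ 5222.5694.
t ≈ 5222.5694/365 = 14.3084 years.

14.3 years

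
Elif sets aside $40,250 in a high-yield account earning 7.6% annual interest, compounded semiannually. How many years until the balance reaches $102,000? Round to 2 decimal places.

12.47 years

(1 + 0.038)^(2t) = 102,000/40,250 = 2.5342.
2t·ln(1 + 0.038) = ln(2.5342); 2t = 0.92986/0.0372958 ≈ 24.9321.
t ≈ 12.4661 years.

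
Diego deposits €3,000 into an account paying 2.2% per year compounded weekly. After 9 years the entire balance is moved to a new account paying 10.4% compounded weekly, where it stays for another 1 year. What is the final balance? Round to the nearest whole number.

€4,057

After 9 years at 2.2%: 3,000 × 1.218911354 ≈ 3,656.7341.
Then 1 years at 10.4%: 3,656.7341 × 1.109485216 ≈ 4,057.0924.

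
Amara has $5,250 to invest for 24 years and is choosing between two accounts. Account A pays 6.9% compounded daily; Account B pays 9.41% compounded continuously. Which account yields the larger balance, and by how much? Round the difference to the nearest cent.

Account B, by $22,733.93

A: (1 + 0.069/365)^8760 ≈ 5.2374958543, so 5,250 × 5.2374958543 ≈ 27,496.8532.
B: e^(0.0941·24) = e^2.2584 ≈ 9.5677684839, so 5,250 × 9.5677684839 ≈ 50,230.7845.
Difference ≈ 22,733.9313 in favor of B.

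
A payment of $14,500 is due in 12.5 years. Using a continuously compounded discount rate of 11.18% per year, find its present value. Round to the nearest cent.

$3,584.61

P = A·e^(−rt) = 14,500·e^(−1.3975).
e^(−1.3975) ≈ 0.24721422761, so P ≈ 3,584.6063.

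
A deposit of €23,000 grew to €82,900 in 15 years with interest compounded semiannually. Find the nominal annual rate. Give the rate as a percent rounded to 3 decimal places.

8.733%

The 30-period growth factor is 82,900/23,000 = 3.60435.
r/2 = 3.60435^(1/30) − 1 ≈ 0.0436644, so r ≈ 2·0.0436644 = 8.73289%.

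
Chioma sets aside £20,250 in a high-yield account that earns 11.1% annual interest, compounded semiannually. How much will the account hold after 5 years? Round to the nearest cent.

Growth factor = (1 + 0.0555)^10 ≈ 1.7162572168.
A ≈ 20,250 × 1.7162572168 ≈ 34,754.2086.

£34,754.21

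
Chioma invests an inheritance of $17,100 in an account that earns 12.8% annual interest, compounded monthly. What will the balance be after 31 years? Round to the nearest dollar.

Growth factor = (1 + 0.128/12)^372 ≈ 51.7791019016.
A ≈ 17,100 × 51.7791019016 ≈ 885,422.6425.

$885,423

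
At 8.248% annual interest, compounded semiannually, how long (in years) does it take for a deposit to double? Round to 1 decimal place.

8.6 years

(1 + 0.04124)^(2t) = 2.
2t = ln 2 / ln(1 + 0.04124) ≈ 0.69315/0.0404123 ≈ 17.1519.
t ≈ 8.5759.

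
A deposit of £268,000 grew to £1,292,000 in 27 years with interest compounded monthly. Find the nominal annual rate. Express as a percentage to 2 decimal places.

(1 + r/12)^324 = 1,292,000/268,000 = 4.8209.
1 + r/12 = 4.8209^(1/324) ≈ 1.004867, so r/12 ≈ 0.00486662.
r ≈ 12·0.00486662 = 5.83994%.

5.84%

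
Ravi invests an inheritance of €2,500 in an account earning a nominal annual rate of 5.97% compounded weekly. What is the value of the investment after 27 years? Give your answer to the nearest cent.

€12,519.23

Periodic rate = 5.97%/52 = 0.00114808; periods = 52·27 = 1404.
A = 2,500·(1 + 0.0597/52)^1404 ≈ 2,500·5.0076934256 ≈ 12,519.2336.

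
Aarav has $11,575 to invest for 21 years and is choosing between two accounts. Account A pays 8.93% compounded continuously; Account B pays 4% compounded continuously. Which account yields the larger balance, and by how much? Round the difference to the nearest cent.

Account A, by $48,689.18

Account A growth factor: e^(0.0893·21) = e^1.8753 ≈ 6.5227756595; balance ≈ 75,501.1283.
Account B growth factor: e^(0.04·21) = e^0.84 ≈ 2.3163669768; balance ≈ 26,811.9478.
Account A is larger by 48,689.1805.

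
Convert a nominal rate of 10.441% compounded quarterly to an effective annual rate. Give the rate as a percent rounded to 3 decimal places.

EAR = (1 + 10.441%/4)^4 − 1 = (1 + 0.0261025)^4 − 1.
(1 + 0.0261025)^4 ≈ 1.10857, so EAR ≈ 10.85696%.

10.857%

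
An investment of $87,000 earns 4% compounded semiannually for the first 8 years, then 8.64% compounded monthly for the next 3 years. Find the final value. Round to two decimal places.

$154,627.89

After 8 years at 4%: 87,000 × 1.37278570509 ≈ 119,432.3563.
Then 3 years at 8.64%: 119,432.3563 × 1.29469006561 ≈ 154,627.8853.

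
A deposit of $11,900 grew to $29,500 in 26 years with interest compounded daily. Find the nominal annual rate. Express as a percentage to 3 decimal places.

3.492%

(1 + r/365)^9490 = 29,500/11,900 = 2.47899.
1 + r/365 = 2.47899^(1/9490) ≈ 1.000096, so r/365 ≈ 0.0000956686.
r ≈ 365·0.0000956686 = 3.49190%.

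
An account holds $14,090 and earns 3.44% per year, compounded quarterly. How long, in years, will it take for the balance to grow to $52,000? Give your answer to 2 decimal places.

38.12 years

(1 + 0.0086)^(4t) = 52,000/14,090 = 3.6906.
4t·ln(1 + 0.0086) = ln(3.6906); 4t = 1.3058/0.00856323 ≈ 152.4867.
t ≈ 38.1217 years.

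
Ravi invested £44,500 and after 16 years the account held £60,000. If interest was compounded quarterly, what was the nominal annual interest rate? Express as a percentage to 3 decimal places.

1.872%

(1 + r/4)^64 = 60,000/44,500 = 1.34831.
1 + r/4 = 1.34831^(1/64) ≈ 1.004681, so r/4 ≈ 0.00468053.
r ≈ 4·0.00468053 = 1.87221%.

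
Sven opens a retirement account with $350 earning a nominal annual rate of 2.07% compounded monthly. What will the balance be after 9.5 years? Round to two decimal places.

$425.99

Periodic rate = 2.07%/12 = 0.001725; periods = 12·9.5 = 114.
A = 350·(1 + 0.001725)^114 ≈ 350·1.21711169 ≈ 425.9891.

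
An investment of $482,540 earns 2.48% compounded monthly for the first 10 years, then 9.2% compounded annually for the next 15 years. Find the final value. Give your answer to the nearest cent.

Phase 1: 482,540·(1 + 0.0248/12)^120 ≈ 618,197.4500.
Phase 2: 618,197.4500·(1 + 0.092)^15 ≈ 2,314,551.1606.

$2,314,551.16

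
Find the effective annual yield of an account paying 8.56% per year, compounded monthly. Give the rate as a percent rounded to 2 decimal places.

One year is 12 periods at 0.00713333 each: (1 + 0.00713333)^12 ≈ 1.08904.
EAR = 1.08904 − 1 ≈ 8.90395%.

8.90%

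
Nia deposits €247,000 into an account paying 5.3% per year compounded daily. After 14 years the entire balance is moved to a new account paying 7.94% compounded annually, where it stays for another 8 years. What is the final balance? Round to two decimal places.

After 14 years at 5.3%: 247,000 × 2.10001845751 ≈ 518,704.5590.
Then 8 years at 7.94%: 518,704.5590 × 1.84271983172 ≈ 955,827.1777.

€955,827.18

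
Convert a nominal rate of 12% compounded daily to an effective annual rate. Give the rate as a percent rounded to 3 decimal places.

12.747%

One year is 365 periods at 0.000328767 each: (1 + 0.000328767)^365 ≈ 1.127475.
EAR = 1.127475 − 1 ≈ 12.74746%.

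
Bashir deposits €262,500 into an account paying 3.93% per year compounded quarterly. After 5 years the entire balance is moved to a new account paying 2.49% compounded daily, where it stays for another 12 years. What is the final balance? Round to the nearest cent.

€430,342.70

After 5 years at 3.93%: 262,500 × 1.21596861147 ≈ 319,191.7605.
Then 12 years at 2.49%: 319,191.7605 × 1.34822620802 ≈ 430,342.6969.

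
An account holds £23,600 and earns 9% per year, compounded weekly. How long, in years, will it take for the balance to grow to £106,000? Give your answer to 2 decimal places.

16.71 years

(1 + 0.00173077)^(52t) = 106,000/23,600 = 4.4915.
52t·ln(1 + 0.00173077) = ln(4.4915); 52t = 1.5022/0.00172927 ≈ 868.6843.
t ≈ 16.7055 years.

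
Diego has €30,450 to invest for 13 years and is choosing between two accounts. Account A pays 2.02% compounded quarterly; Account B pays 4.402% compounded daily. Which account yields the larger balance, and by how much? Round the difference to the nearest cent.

Account B, by €14,395.52

Account A growth factor: (1 + 0.00505)^52 ≈ 1.2994474802; balance ≈ 39,568.1758.
Account B growth factor: (1 + 0.04402/365)^4745 ≈ 1.7722067026; balance ≈ 53,963.6941.
Account B is larger by 14,395.5183.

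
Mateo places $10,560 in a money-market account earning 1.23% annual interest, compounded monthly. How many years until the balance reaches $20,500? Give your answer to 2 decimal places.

53.96 years

We need (1 + 0.001025)^(12t) = 1.9413, so 12t = ln 1.9413 / ln 1.001025 ≈ 647.5039.
t ≈ 647.5039/12 = 53.9587 years.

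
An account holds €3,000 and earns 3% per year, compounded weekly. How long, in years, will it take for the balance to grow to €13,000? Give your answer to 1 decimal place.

We need (1 + 0.000576923)^(52t) = 4.3333, so 52t = ln 4.3333 / ln 1.000577 ≈ 2542.3840.
t ≈ 2542.3840/52 = 48.8920 years.

48.9 years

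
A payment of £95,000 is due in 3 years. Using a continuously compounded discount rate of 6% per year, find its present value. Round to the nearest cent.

P = A·e^(−rt) = 95,000·e^(−0.18).
e^(−0.18) ≈ 0.83527021141, so P ≈ 79,350.6701.

£79,350.67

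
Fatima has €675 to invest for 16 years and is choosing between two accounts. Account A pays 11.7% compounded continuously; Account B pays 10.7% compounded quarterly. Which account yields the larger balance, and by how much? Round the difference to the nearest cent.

Account A, by €732.04

A: e^(0.117·16) = e^1.872 ≈ 6.501285977, so 675 × 6.501285977 ≈ 4,388.3680.
B: (1 + 0.02675)^64 ≈ 5.416784245, so 675 × 5.416784245 ≈ 3,656.3294.
Difference ≈ 732.0387 in favor of A.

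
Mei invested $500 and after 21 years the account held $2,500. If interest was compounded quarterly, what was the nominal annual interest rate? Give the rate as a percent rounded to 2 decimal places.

7.74%

(1 + r/4)^84 = 2,500/500 = 5.
1 + r/4 = 5^(1/84) ≈ 1.019345, so r/4 ≈ 0.0193447.
r ≈ 4·0.0193447 = 7.73788%.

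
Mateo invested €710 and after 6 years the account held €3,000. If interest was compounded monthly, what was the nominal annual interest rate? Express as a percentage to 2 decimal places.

24.26%

The 72-period growth factor is 3,000/710 = 4.22535.
r/12 = 4.22535^(1/72) − 1 ≈ 0.020217, so r ≈ 12·0.020217 = 24.26036%.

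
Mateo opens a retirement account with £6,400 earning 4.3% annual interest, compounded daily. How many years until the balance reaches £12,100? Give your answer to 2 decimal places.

14.81 years

(1 + 0.000117808)^(365t) = 12,100/6,400 = 1.8906.
365t·ln(1 + 0.000117808) = ln(1.8906); 365t = 0.63691/0.000117801 ≈ 5406.6260.
t ≈ 14.8127 years.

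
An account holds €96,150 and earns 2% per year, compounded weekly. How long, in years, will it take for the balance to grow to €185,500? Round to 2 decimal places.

32.86 years

We need (1 + 0.000384615)^(52t) = 1.9293, so 52t = ln 1.9293 / ln 1.000385 ≈ 1708.9066.
t ≈ 1708.9066/52 = 32.8636 years.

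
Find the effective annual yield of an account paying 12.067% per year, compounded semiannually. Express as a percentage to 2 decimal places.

EAR = (1 + 12.067%/2)^2 − 1 = (1 + 0.060335)^2 − 1.
(1 + 0.060335)^2 ≈ 1.12431, so EAR ≈ 12.43103%.

12.43%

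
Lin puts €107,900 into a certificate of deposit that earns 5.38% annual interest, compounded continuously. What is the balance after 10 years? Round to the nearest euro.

A = P·e^(rt) = 107,900·e^(0.0538·10) = 107,900·e^0.538.
e^0.538 ≈ 1.71257827819, so A ≈ 184,787.1962.

€184,787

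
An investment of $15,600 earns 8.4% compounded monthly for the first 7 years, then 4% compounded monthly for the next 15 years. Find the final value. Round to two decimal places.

$51,020.36

Phase 1: 15,600·(1 + 0.007)^84 ≈ 28,028.5173.
Phase 2: 28,028.5173·(1 + 0.04/12)^180 ≈ 51,020.3557.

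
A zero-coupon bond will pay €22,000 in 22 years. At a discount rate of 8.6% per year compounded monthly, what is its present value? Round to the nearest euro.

Periodic rate = 8.6%/12 = 0.00716667; 264 periods.
P = 22,000/(1 + 0.086/12)^264 ≈ 22,000/6.5880180488 ≈ 3,339.3958.

€3,339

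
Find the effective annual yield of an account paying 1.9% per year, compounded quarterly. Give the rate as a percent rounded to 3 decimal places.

EAR = (1 + 1.9%/4)^4 − 1 = (1 + 0.00475)^4 − 1.
(1 + 0.00475)^4 ≈ 1.019136, so EAR ≈ 1.91358%.

1.914%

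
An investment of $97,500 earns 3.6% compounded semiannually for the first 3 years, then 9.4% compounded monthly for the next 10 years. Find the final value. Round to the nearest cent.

$276,781.76

Phase 1: 97,500·(1 + 0.018)^6 ≈ 108,515.3770.
Phase 2: 108,515.3770·(1 + 0.094/12)^120 ≈ 276,781.7624.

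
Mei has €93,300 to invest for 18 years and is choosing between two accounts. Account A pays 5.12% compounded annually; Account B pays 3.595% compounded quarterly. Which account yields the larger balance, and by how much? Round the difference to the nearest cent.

Account A, by €51,513.72

A: (1 + 0.0512)^18 ≈ 2.45661070428, so 93,300 × 2.45661070428 ≈ 229,201.7787.
B: (1 + 0.0089875)^72 ≈ 1.90448075329, so 93,300 × 1.90448075329 ≈ 177,688.0543.
Difference ≈ 51,513.7244 in favor of A.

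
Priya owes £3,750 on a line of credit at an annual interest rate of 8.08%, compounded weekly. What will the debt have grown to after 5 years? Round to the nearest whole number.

£5,615

Periodic rate = 8.08%/52 = 0.00155385; periods = 52·5 = 260.
A = 3,750·(1 + 0.0808/52)^260 ≈ 3,750·1.497334381 ≈ 5,615.0039.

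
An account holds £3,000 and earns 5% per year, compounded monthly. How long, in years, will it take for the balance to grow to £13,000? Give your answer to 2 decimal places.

29.39 years

We need (1 + 0.00416667)^(12t) = 4.3333, so 12t = ln 4.3333 / ln 1.004167 ≈ 352.6536.
t ≈ 352.6536/12 = 29.3878 years.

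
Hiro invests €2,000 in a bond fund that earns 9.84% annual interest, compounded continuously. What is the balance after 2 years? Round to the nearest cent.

€2,435.00

A = P·e^(rt) = 2,000·e^(0.0984·2) = 2,000·e^0.1968.
e^0.1968 ≈ 1.217500516, so A ≈ 2,435.0010.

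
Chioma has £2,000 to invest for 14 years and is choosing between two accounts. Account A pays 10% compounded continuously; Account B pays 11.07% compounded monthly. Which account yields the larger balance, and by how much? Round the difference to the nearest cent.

A: e^(0.1·14) = e^1.4 ≈ 4.055199967, so 2,000 × 4.055199967 ≈ 8,110.3999.
B: (1 + 0.009225)^168 ≈ 4.677179272, so 2,000 × 4.677179272 ≈ 9,354.3585.
Difference ≈ 1,243.9586 in favor of B.

Account B, by £1,243.96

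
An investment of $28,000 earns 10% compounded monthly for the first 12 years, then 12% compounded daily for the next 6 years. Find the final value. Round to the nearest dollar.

$190,017

After 12 years at 10%: 28,000 × 3.30364896752 ≈ 92,502.1711.
Then 6 years at 12%: 92,502.1711 × 2.05419012347 ≈ 190,017.0463.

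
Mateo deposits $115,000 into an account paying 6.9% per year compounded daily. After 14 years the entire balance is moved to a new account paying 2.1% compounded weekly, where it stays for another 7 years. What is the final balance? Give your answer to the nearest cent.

$349,957.30

After 14 years at 6.9%: 115,000 × 2.62717389727 ≈ 302,124.9982.
Then 7 years at 2.1%: 302,124.9982 × 1.15831958973 ≈ 349,957.3039.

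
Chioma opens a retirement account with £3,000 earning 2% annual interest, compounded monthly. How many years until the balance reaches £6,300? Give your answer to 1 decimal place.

37.1 years

(1 + 0.00166667)^(12t) = 6,300/3,000 = 2.1.
12t·ln(1 + 0.00166667) = ln(2.1); 12t = 0.74194/0.00166528 ≈ 445.5333.
t ≈ 37.1278 years.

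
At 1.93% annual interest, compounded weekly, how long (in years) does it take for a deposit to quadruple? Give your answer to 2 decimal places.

(1 + 0.000371154)^(52t) = 4.
52t = ln 4 / ln(1 + 0.000371154) ≈ 1.3863/0.000371085 ≈ 3735.7867.
t ≈ 71.8421.

71.84 years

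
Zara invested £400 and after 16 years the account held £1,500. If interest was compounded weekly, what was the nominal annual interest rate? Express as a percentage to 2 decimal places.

The 832-period growth factor is 1,500/400 = 3.75.
r/52 = 3.75^(1/832) − 1 ≈ 0.00158991, so r ≈ 52·0.00158991 = 8.26754%.

8.27%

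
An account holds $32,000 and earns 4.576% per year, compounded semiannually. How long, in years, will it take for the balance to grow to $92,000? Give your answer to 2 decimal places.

23.34 years

We need (1 + 0.02288)^(2t) = 2.875, so 2t = ln 2.875 / ln 1.02288 ≈ 46.6822.
t ≈ 46.6822/2 = 23.3411 years.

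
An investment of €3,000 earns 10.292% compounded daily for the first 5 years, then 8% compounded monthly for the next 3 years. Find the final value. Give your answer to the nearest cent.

€6,374.74

Phase 1: 3,000·(1 + 0.10292/365)^1825 ≈ 5,018.5435.
Phase 2: 5,018.5435·(1 + 0.08/12)^36 ≈ 6,374.7399.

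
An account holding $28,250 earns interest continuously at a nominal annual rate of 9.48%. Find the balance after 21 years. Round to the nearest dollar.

A = P·e^(rt) = 28,250·e^(0.0948·21) = 28,250·e^1.9908.
e^1.9908 ≈ 7.32138853091, so A ≈ 206,829.2260.

$206,829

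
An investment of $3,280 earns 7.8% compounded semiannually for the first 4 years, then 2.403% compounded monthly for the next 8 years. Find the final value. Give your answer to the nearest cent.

$5,397.64

After 4 years at 7.8%: 3,280 × 1.358076957 ≈ 4,454.4924.
Then 8 years at 2.403%: 4,454.4924 × 1.211728407 ≈ 5,397.6350.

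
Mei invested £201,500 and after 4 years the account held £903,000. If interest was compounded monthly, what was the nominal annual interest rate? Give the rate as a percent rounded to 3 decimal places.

38.090%

The 48-period growth factor is 903,000/201,500 = 4.48139.
r/12 = 4.48139^(1/48) − 1 ≈ 0.031742, so r ≈ 12·0.031742 = 38.09037%.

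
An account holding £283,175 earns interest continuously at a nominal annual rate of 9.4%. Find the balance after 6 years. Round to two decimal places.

£497,733.64

A = P·e^(rt) = 283,175·e^(0.094·6) = 283,175·e^0.564.
e^0.564 ≈ 1.75768921437, so A ≈ 497,733.6433.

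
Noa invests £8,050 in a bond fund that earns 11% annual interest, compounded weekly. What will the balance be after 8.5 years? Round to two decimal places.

Growth factor = (1 + 0.11/52)^442 ≈ 2.5446991991.
A ≈ 8,050 × 2.5446991991 ≈ 20,484.8286.

£20,484.83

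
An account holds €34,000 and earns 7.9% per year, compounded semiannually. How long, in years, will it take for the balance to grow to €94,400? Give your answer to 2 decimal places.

(1 + 0.0395)^(2t) = 94,400/34,000 = 2.7765.
2t·ln(1 + 0.0395) = ln(2.7765); 2t = 1.0212/0.0387398 ≈ 26.3600.
t ≈ 13.1800 years.

13.18 years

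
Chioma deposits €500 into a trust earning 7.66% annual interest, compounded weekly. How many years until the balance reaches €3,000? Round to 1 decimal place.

(1 + 0.00147308)^(52t) = 3,000/500 = 6.
52t·ln(1 + 0.00147308) = ln(6); 52t = 1.7918/0.00147199 ≈ 1217.2337.
t ≈ 23.4083 years.

23.4 years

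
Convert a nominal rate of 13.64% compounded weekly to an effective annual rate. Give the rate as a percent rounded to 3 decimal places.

One year is 52 periods at 0.00262308 each: (1 + 0.00262308)^52 ≈ 1.145936.
EAR = 1.145936 − 1 ≈ 14.59356%.

14.594%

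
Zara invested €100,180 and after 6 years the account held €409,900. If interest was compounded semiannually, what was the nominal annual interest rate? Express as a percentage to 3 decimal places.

24.917%

(1 + r/2)^12 = 409,900/100,180 = 4.09164.
1 + r/2 = 4.09164^(1/12) ≈ 1.124583, so r/2 ≈ 0.124583.
r ≈ 2·0.124583 = 24.91654%.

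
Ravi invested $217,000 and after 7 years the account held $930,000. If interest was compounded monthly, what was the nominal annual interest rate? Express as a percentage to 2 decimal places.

The 84-period growth factor is 930,000/217,000 = 4.28571.
r/12 = 4.28571^(1/84) − 1 ≈ 0.0174758, so r ≈ 12·0.0174758 = 20.97095%.

20.97%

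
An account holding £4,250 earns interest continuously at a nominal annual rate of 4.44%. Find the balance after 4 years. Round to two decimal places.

A = P·e^(rt) = 4,250·e^(0.0444·4) = 4,250·e^0.1776.
e^0.1776 ≈ 1.194347487, so A ≈ 5,075.9768.

£5,075.98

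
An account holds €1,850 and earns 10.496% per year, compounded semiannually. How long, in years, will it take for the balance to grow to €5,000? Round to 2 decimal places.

We need (1 + 0.05248)^(2t) = 2.7027, so 2t = ln 2.7027 / ln 1.05248 ≈ 19.4382.
t ≈ 19.4382/2 = 9.7191 years.

9.72 years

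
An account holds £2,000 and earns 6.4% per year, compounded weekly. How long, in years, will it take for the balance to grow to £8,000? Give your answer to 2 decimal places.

21.67 years

We need (1 + 0.00123077)^(52t) = 4, so 52t = ln 4 / ln 1.001231 ≈ 1127.0572.
t ≈ 1127.0572/52 = 21.6742 years.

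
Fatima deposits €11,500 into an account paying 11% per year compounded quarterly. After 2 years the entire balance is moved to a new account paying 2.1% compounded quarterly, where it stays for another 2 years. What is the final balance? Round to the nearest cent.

€14,898.59

Phase 1: 11,500·(1 + 0.0275)^8 ≈ 14,287.3763.
Phase 2: 14,287.3763·(1 + 0.00525)^8 ≈ 14,898.5890.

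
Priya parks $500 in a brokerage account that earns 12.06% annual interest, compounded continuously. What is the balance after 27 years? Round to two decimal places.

$12,975.37

A = P·e^(rt) = 500·e^(0.1206·27) = 500·e^3.2562.
e^3.2562 ≈ 25.950736741, so A ≈ 12,975.3684.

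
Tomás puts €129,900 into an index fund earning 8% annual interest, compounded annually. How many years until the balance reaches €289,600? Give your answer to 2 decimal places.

We need (1 + 0.08)^t = 2.2294, so t = ln 2.2294 / ln 1.08 ≈ 10.4174.

10.42 years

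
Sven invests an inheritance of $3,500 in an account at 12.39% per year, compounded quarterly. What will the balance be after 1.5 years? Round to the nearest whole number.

$4,203

Periodic rate = 12.39%/4 = 0.030975; periods = 4·1.5 = 6.
A = 3,500·(1 + 0.030975)^6 ≈ 3,500·1.200850119 ≈ 4,202.9754.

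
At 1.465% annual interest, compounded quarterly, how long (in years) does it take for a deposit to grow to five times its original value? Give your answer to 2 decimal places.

110.06 years

(1 + 0.0036625)^(4t) = 5.
4t = ln 5 / ln(1 + 0.0036625) ≈ 1.6094/0.00365581 ≈ 440.2412.
t ≈ 110.0603.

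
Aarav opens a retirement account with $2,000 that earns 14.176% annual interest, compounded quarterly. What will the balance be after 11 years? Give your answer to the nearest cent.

Periodic rate = 14.176%/4 = 0.03544; periods = 4·11 = 44.
A = 2,000·(1 + 0.03544)^44 ≈ 2,000·4.629107638 ≈ 9,258.2153.

$9,258.22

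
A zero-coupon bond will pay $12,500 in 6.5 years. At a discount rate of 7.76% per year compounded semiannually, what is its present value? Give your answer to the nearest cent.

Periodic rate = 7.76%/2 = 0.0388; 13 periods.
P = 12,500/(1 + 0.0388)^13 ≈ 12,500/1.6402695867 ≈ 7,620.6985.

$7,620.70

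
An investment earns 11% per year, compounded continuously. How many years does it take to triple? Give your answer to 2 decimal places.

9.99 years

e^(0.11t) = 3, so 0.11t = ln 3 ≈ 1.0986.
t ≈ 1.0986/0.11 ≈ 9.9874.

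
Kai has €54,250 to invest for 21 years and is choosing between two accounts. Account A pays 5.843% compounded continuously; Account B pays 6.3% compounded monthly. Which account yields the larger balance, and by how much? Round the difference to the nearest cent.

Account B, by €17,935.78

A: e^(0.05843·21) = e^1.22703 ≈ 3.4110835588, so 54,250 × 3.4110835588 ≈ 185,051.2831.
B: (1 + 0.00525)^252 ≈ 3.7416969273, so 54,250 × 3.7416969273 ≈ 202,987.0583.
Difference ≈ 17,935.7752 in favor of B.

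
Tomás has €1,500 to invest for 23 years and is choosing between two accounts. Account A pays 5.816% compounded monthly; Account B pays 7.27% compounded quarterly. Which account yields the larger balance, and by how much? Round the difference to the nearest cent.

Account B, by €2,169.16

A: (1 + 0.05816/12)^276 ≈ 3.797901934, so 1,500 × 3.797901934 ≈ 5,696.8529.
B: (1 + 0.018175)^92 ≈ 5.24400979, so 1,500 × 5.24400979 ≈ 7,866.0147.
Difference ≈ 2,169.1618 in favor of B.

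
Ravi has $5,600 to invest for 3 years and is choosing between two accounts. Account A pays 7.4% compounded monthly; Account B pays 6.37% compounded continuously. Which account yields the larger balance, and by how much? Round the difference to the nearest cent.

Account A, by $207.98

Account A growth factor: (1 + 0.074/12)^36 ≈ 1.247720518; balance ≈ 6,987.2349.
Account B growth factor: e^(0.0637·3) = e^0.1911 ≈ 1.210580504; balance ≈ 6,779.2508.
Account A is larger by 207.9841.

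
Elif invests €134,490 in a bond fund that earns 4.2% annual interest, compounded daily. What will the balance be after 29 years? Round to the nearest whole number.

Growth factor = (1 + 0.042/365)^10585 ≈ 3.38018326576.
A ≈ 134,490 × 3.38018326576 ≈ 454,600.8474.

€454,601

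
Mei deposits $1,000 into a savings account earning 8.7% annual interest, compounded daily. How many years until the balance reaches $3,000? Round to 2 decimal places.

12.63 years

We need (1 + 0.000238356)^(365t) = 3, so 365t = ln 3 / ln 1.000238 ≈ 4609.6698.
t ≈ 4609.6698/365 = 12.6292 years.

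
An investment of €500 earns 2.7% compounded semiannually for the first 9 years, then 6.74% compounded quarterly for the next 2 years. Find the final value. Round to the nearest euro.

Phase 1: 500·(1 + 0.0135)^18 ≈ 636.4988.
Phase 2: 636.4988·(1 + 0.01685)^8 ≈ 727.5330.

€728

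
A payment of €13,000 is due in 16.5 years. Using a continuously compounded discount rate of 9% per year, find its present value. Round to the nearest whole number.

P = A·e^(−rt) = 13,000·e^(−1.485).
e^(−1.485) ≈ 0.22650234068, so P ≈ 2,944.5304.

€2,945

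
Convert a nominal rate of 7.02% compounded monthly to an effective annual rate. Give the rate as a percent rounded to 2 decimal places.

7.25%

One year is 12 periods at 0.00585 each: (1 + 0.00585)^12 ≈ 1.072503.
EAR = 1.072503 − 1 ≈ 7.25033%.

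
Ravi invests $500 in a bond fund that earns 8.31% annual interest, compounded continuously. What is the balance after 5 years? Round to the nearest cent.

$757.56

A = P·e^(rt) = 500·e^(0.0831·5) = 500·e^0.4155.
e^0.4155 ≈ 1.51512812, so A ≈ 757.5641.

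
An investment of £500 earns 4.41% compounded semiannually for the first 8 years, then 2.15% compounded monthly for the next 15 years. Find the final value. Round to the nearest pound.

Phase 1: 500·(1 + 0.02205)^16 ≈ 708.8009.
Phase 2: 708.8009·(1 + 0.0215/12)^180 ≈ 978.2704.

£978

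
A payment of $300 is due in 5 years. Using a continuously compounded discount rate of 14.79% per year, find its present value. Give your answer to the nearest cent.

$143.21

P = A·e^(−rt) = 300·e^(−0.7395).
e^(−0.7395) ≈ 0.477352532, so P ≈ 143.2058.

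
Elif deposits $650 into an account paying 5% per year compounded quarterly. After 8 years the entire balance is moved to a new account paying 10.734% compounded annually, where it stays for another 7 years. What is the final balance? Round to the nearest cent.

$1,974.79

Phase 1: 650·(1 + 0.0125)^32 ≈ 967.2848.
Phase 2: 967.2848·(1 + 0.10734)^7 ≈ 1,974.7917.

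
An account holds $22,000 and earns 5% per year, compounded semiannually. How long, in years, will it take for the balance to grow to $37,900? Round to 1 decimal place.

(1 + 0.025)^(2t) = 37,900/22,000 = 1.7227.
2t·ln(1 + 0.025) = ln(1.7227); 2t = 0.54391/0.0246926 ≈ 22.0272.
t ≈ 11.0136 years.

11.0 years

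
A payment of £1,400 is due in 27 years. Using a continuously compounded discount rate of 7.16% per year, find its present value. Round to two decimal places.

£202.56

P = A·e^(−rt) = 1,400·e^(−1.9332).
e^(−1.9332) ≈ 0.1446844666, so P ≈ 202.5583.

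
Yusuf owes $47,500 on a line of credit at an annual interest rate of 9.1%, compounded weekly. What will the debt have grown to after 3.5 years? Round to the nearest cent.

$65,297.34

Periodic rate = 9.1%/52 = 0.00175; periods = 52·3.5 = 182.
A = 47,500·(1 + 0.00175)^182 ≈ 47,500·1.3746809079 ≈ 65,297.3431.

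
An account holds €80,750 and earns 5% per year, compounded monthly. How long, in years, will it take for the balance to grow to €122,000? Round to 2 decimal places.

8.27 years

We need (1 + 0.00416667)^(12t) = 1.5108, so 12t = ln 1.5108 / ln 1.004167 ≈ 99.2453.
t ≈ 99.2453/12 = 8.2704 years.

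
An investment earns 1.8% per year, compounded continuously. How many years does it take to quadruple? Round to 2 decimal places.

e^(0.018t) = 4, so 0.018t = ln 4 ≈ 1.3863.
t ≈ 1.3863/0.018 ≈ 77.0164.

77.02 years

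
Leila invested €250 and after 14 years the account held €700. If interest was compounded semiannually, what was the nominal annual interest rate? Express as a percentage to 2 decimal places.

7.49%

The 28-period growth factor is 700/250 = 2.8.
r/2 = 2.8^(1/28) − 1 ≈ 0.0374566, so r ≈ 2·0.0374566 = 7.49132%.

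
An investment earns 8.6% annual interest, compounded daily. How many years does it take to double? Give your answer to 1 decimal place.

8.1 years

(1 + 0.000235616)^(365t) = 2.
365t = ln 2 / ln(1 + 0.000235616) ≈ 0.69315/0.000235589 ≈ 2942.1922.
t ≈ 8.0608.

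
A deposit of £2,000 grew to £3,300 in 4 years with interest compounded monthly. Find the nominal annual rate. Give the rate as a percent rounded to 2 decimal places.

(1 + r/12)^48 = 3,300/2,000 = 1.65.
1 + r/12 = 1.65^(1/48) ≈ 1.010487, so r/12 ≈ 0.0104874.
r ≈ 12·0.0104874 = 12.58492%.

12.58%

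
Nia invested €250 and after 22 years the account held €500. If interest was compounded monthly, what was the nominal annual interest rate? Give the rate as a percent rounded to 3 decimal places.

3.155%

The 264-period growth factor is 500/250 = 2.
r/12 = 2^(1/264) − 1 ≈ 0.00262901, so r ≈ 12·0.00262901 = 3.15481%.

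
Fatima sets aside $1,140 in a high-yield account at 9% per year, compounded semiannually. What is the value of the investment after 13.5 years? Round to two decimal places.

Periodic rate = 9%/2 = 0.045; periods = 2·13.5 = 27.
A = 1,140·(1 + 0.045)^27 ≈ 1,140·3.282009562 ≈ 3,741.4909.

$3,741.49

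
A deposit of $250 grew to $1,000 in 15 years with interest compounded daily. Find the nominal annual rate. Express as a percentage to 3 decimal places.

(1 + r/365)^5475 = 1,000/250 = 4.
1 + r/365 = 4^(1/5475) ≈ 1.000253, so r/365 ≈ 0.000253237.
r ≈ 365·0.000253237 = 9.24313%.

9.243%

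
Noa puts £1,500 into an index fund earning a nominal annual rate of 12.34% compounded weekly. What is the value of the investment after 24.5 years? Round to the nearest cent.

Growth factor = (1 + 0.1234/52)^1274 ≈ 20.485522219.
A ≈ 1,500 × 20.485522219 ≈ 30,728.2833.

£30,728.28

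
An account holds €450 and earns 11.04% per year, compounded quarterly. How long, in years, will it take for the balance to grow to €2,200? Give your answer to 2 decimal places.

(1 + 0.0276)^(4t) = 2,200/450 = 4.8889.
4t·ln(1 + 0.0276) = ln(4.8889); 4t = 1.587/0.027226 ≈ 58.2886.
t ≈ 14.5722 years.

14.57 years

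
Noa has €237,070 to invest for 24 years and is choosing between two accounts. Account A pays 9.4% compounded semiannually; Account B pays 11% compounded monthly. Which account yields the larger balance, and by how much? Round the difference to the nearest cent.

A: (1 + 0.047)^48 ≈ 9.066522018305, so 237,070 × 9.066522018305 ≈ 2,149,400.3749.
B: (1 + 0.11/12)^288 ≈ 13.84568234207, so 237,070 × 13.84568234207 ≈ 3,282,395.9128.
Difference ≈ 1,132,995.5380 in favor of B.

Account B, by €1,132,995.54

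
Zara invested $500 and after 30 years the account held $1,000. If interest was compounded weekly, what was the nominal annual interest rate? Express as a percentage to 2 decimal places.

2.31%

(1 + r/52)^1560 = 1,000/500 = 2.
1 + r/52 = 2^(1/1560) ≈ 1.000444, so r/52 ≈ 0.000444424.
r ≈ 52·0.000444424 = 2.31100%.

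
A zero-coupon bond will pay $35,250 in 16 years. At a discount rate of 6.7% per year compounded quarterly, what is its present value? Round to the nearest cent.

$12,174.51

Periodic rate = 6.7%/4 = 0.01675; 64 periods.
P = 35,250/(1 + 0.01675)^64 ≈ 35,250/2.8953934587 ≈ 12,174.5112.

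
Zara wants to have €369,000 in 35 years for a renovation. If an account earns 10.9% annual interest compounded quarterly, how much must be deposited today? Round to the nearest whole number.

Growth factor = (1 + 0.02725)^140 ≈ 43.1182365485.
P = 369,000/43.1182365485 ≈ 8,557.8639.

€8,558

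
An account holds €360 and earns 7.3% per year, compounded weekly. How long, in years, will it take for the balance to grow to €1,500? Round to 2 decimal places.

19.56 years

We need (1 + 0.00140385)^(52t) = 4.1667, so 52t = ln 4.1667 / ln 1.001404 ≈ 1017.2894.
t ≈ 1017.2894/52 = 19.5633 years.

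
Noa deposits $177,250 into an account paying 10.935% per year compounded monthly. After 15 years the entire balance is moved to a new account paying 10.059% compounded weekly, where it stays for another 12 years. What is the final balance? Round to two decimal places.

After 15 years at 10.935%: 177,250 × 5.118296678572 ≈ 907,218.0863.
Then 12 years at 10.059%: 907,218.0863 × 3.33981027587 ≈ 3,029,936.2870.

$3,029,936.29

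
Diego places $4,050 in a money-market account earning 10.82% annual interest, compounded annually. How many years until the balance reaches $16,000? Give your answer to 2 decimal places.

13.37 years

(1 + 0.1082)^t = 16,000/4,050 = 3.9506.
t·ln(1 + 0.1082) = ln(3.9506); t = 1.3739/0.102737 ≈ 13.3727.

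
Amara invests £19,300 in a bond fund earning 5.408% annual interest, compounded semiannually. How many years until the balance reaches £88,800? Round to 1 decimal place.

28.6 years

(1 + 0.02704)^(2t) = 88,800/19,300 = 4.601.
2t·ln(1 + 0.02704) = ln(4.601); 2t = 1.5263/0.0266809 ≈ 57.2051.
t ≈ 28.6025 years.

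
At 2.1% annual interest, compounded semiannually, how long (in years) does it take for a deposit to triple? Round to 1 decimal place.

(1 + 0.0105)^(2t) = 3.
2t = ln 3 / ln(1 + 0.0105) ≈ 1.0986/0.0104453 ≈ 105.1781.
t ≈ 52.5890.

52.6 years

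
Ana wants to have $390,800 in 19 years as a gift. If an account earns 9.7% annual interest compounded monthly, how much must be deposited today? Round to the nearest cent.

$62,340.10

Periodic rate = 9.7%/12 = 0.00808333; 228 periods.
P = 390,800/(1 + 0.097/12)^228 ≈ 390,800/6.26883860644 ≈ 62,340.0959.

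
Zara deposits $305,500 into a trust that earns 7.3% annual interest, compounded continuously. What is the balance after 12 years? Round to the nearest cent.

$733,589.63

A = P·e^(rt) = 305,500·e^(0.073·12) = 305,500·e^0.876.
e^0.876 ≈ 2.4012753691, so A ≈ 733,589.6253.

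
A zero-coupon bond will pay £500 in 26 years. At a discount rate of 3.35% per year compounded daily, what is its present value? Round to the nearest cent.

Growth factor = (1 + 0.0335/365)^9490 ≈ 2.38920346.
P = 500/2.38920346 ≈ 209.2748.

£209.27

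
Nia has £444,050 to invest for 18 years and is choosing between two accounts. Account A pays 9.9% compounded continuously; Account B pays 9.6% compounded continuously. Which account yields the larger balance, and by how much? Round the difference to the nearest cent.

Account A growth factor: e^(0.099·18) = e^1.782 ≈ 5.941727999052; balance ≈ 2,638,424.3180.
Account B growth factor: e^(0.096·18) = e^1.728 ≈ 5.629383874402; balance ≈ 2,499,727.9094.
Account A is larger by 138,696.4086.

Account A, by £138,696.41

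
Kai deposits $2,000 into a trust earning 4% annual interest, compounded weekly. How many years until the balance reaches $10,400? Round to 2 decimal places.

41.23 years

(1 + 0.000769231)^(52t) = 10,400/2,000 = 5.2.
52t·ln(1 + 0.000769231) = ln(5.2); 52t = 1.6487/0.000768935 ≈ 2144.0804.
t ≈ 41.2323 years.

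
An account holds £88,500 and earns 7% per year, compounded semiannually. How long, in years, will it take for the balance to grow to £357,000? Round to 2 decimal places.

20.27 years

(1 + 0.035)^(2t) = 357,000/88,500 = 4.0339.
2t·ln(1 + 0.035) = ln(4.0339); 2t = 1.3947/0.0344014 ≈ 40.5429.
t ≈ 20.2714 years.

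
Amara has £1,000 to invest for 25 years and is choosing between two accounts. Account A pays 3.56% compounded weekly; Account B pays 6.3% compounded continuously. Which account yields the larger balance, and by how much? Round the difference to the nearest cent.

Account B, by £2,396.35

A: (1 + 0.0356/52)^1300 ≈ 2.434388231, so 1,000 × 2.434388231 ≈ 2,434.3882.
B: e^(0.063·25) = e^1.575 ≈ 4.830741618, so 1,000 × 4.830741618 ≈ 4,830.7416.
Difference ≈ 2,396.3534 in favor of B.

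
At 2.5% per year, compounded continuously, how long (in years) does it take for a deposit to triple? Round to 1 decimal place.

e^(0.025t) = 3, so 0.025t = ln 3 ≈ 1.0986.
t ≈ 1.0986/0.025 ≈ 43.9445.

43.9 years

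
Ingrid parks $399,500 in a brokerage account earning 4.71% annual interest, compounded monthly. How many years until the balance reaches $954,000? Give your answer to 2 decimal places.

(1 + 0.003925)^(12t) = 954,000/399,500 = 2.388.
12t·ln(1 + 0.003925) = ln(2.388); 12t = 0.87045/0.00391732 ≈ 222.2056.
t ≈ 18.5171 years.

18.52 years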